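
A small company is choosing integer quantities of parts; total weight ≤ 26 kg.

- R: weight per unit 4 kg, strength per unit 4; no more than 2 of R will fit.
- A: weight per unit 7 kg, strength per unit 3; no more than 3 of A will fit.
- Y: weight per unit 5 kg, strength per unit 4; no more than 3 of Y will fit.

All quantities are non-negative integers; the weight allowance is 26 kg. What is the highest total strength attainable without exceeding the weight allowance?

R has the best ratio (4/4); taking only R gives at most 2×4 = 8 (stopped by the supply cap of 2).
Mixing does better — 2×R and 3×Y: weight 23 ≤ 26, strength 2·4 + 3·4 = 20.

20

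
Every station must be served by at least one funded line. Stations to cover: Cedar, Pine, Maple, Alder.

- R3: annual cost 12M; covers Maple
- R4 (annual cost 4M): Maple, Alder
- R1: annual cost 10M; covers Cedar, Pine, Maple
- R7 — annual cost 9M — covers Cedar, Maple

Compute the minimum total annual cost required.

Choose R4 and R1: together they cover Cedar, Pine, Maple, Alder — every station.
Total annual cost: 4 + 10 = 14.
No cover costs less than 14.

14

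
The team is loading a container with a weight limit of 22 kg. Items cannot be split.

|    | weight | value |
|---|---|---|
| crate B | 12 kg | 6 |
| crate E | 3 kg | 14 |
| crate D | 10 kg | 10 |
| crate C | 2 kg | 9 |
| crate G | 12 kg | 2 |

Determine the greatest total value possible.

33

crate B + crate E + crate C: weight 12 + 3 + 2 = 17 ≤ 22, value 6 + 14 + 9 = 29.
crate E + crate C + crate G: weight 3 + 2 + 12 = 17 ≤ 22, value 14 + 9 + 2 = 25.
crate E + crate D + crate C: weight 3 + 10 + 2 = 15 ≤ 22, value 14 + 10 + 9 = 33.
Best is crate E, crate D, and crate C with total value 33.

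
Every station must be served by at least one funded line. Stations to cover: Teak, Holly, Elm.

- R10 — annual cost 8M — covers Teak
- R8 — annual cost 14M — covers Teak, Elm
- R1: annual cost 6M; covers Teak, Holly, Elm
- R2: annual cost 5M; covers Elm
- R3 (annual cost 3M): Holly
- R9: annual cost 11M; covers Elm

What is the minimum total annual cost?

R1 alone covers Teak, Holly, Elm — every station.
Total annual cost: 6.
No cover costs less than 6.

6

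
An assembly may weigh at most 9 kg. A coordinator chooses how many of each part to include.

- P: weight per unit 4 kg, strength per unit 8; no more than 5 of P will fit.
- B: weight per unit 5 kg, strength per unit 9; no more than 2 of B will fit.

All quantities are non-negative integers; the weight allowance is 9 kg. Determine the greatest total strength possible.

17

1×P and 1×B: weight 9 ≤ 9, strength 1·8 + 1·9 = 17.
2×P: weight 8 ≤ 9, strength 2·8 = 16.
Best is 17.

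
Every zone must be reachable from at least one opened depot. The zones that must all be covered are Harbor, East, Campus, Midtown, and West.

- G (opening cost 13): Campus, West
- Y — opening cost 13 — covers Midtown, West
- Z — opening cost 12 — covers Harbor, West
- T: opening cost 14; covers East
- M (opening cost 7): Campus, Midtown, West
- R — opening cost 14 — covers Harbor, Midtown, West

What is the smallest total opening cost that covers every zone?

33

Choose Z, T, and M: together they cover Harbor, East, Campus, Midtown, West — every zone.
Total opening cost: 12 + 14 + 7 = 33.
No cover costs less than 33.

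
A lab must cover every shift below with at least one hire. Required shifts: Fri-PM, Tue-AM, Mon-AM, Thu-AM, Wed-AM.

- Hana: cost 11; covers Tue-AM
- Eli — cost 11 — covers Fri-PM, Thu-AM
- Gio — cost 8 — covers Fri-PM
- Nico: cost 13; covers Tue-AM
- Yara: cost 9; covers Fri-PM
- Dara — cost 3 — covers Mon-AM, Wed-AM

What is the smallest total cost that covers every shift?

25

This is an integer covering problem.
Choose Hana, Eli, and Dara: together they cover Fri-PM, Tue-AM, Mon-AM, Thu-AM, Wed-AM — every shift.
Total cost: 11 + 11 + 3 = 25.
No cover costs less than 25.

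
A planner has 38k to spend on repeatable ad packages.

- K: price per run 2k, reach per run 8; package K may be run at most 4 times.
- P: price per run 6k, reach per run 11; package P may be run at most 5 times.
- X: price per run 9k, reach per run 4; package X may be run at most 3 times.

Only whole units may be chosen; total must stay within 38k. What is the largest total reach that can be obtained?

87

3×K and 5×P: price 36 ≤ 38, reach 3·8 + 5·11 = 79.
4×K and 5×P: price 38 ≤ 38, reach 4·8 + 5·11 = 87.
Best is 87.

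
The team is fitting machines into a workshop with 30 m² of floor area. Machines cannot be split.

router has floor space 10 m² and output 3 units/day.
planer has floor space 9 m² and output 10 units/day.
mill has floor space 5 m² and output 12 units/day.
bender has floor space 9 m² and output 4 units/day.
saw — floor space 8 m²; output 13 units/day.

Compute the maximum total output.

Treat it as a binary knapsack problem.
Allowing fractional choices, the relaxed optimum would be about 38.6, but machines are indivisible.
planer + mill + saw: floor space 9 + 5 + 8 = 22 ≤ 30, output 10 + 12 + 13 = 35.
mill + bender + saw: floor space 5 + 9 + 8 = 22 ≤ 30, output 12 + 4 + 13 = 29.
Best is planer, mill, and saw with total output 35.

35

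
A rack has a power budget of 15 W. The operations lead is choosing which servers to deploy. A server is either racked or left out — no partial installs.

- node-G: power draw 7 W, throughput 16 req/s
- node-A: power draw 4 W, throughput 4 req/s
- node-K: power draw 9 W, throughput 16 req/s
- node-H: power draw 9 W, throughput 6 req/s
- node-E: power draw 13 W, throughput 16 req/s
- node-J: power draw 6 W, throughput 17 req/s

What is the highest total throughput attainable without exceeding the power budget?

33

node-K + node-J: power draw 9 + 6 = 15 ≤ 15, throughput 16 + 17 = 33.
node-H + node-J: power draw 9 + 6 = 15 ≤ 15, throughput 6 + 17 = 23.
node-G + node-J: power draw 7 + 6 = 13 ≤ 15, throughput 16 + 17 = 33.
The maximum throughput is 33; one optimal choice is node-G and node-J.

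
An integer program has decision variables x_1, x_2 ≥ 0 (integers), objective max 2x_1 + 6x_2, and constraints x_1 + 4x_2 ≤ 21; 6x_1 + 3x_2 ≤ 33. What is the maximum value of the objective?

32

Relaxing integrality, the LP optimum is 33.14 at (x_1,x_2) = (3.29, 4.43), which is not an integer point.
(x_1,x_2)=(1,5): 1·1+4·5=21≤21, 6·1+3·5=21≤33, objective 32.
(x_1,x_2)=(3,4): 1·3+4·4=19≤21, 6·3+3·4=30≤33, objective 30.
Maximum is 32 at (x_1,x_2)=(1,5).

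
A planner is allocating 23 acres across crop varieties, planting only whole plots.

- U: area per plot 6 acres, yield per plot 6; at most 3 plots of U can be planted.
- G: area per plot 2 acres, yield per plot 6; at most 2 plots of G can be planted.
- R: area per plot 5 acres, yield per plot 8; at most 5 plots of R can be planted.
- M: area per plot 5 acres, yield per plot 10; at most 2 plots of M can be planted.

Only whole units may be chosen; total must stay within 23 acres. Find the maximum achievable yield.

This is a bounded integer knapsack.
1×G, 2×R, and 2×M: area 22 ≤ 23, yield 1·6 + 2·8 + 2·10 = 42.
1×G, 3×R, and 1×M: area 22 ≤ 23, yield 1·6 + 3·8 + 1·10 = 40.
Best is 42.

42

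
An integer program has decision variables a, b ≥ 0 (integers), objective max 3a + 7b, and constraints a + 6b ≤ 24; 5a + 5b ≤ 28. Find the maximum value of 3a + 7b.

Relaxing integrality, the LP optimum is 31.52 at (a,b) = (1.92, 3.68), which is not an integer point.
(a,b)=(0,4): 1·0+6·4=24≤24, 5·0+5·4=20≤28, objective 28.
(a,b)=(2,3): 1·2+6·3=20≤24, 5·2+5·3=25≤28, objective 27.
(a,b)=(1,3): 1·1+6·3=19≤24, 5·1+5·3=20≤28, objective 24.
Maximum is 28 at (a,b)=(0,4).

28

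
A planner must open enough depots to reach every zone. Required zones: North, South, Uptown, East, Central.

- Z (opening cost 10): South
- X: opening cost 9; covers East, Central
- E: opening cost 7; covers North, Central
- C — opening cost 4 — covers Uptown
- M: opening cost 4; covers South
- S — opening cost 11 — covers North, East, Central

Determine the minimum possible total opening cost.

This is a weighted set-cover instance.
Choose C, M, and S: together they cover North, South, Uptown, East, Central — every zone.
Total opening cost: 4 + 4 + 11 = 19.

19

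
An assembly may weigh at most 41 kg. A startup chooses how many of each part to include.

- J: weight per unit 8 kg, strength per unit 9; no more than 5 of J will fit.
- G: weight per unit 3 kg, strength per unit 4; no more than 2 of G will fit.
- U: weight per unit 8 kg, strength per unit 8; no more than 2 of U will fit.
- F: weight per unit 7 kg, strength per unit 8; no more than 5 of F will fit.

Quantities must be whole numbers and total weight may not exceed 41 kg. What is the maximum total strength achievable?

3×J, 1×G, and 2×F: weight 41 ≤ 41, strength 3·9 + 1·4 + 2·8 = 47.
2×G and 5×F: weight 41 ≤ 41, strength 2·4 + 5·8 = 48.
Best is 48.

48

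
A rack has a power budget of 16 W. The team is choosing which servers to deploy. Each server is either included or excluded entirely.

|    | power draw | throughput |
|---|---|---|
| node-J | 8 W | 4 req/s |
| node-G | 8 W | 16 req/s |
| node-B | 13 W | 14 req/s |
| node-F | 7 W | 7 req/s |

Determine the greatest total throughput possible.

Take node-G and node-F: power draw 8 + 7 = 15 ≤ 16, throughput 16 + 7 = 23.
No other feasible combination does better.

23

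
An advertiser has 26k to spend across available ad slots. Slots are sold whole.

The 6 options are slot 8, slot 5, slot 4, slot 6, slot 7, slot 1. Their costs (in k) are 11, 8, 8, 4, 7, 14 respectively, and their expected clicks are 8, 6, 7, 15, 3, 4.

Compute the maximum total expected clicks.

30

This is an integer program with binary decision variables.
Allowing fractional choices, the relaxed optimum would be about 32.4, but ad slots are indivisible.
slot 5 + slot 4 + slot 6: cost 8 + 8 + 4 = 20 ≤ 26, expected clicks 6 + 7 + 15 = 28.
slot 8 + slot 4 + slot 6: cost 11 + 8 + 4 = 23 ≤ 26, expected clicks 8 + 7 + 15 = 30.
slot 8 + slot 5 + slot 6: cost 11 + 8 + 4 = 23 ≤ 26, expected clicks 8 + 6 + 15 = 29.
Best is slot 8, slot 4, and slot 6 with total expected clicks 30.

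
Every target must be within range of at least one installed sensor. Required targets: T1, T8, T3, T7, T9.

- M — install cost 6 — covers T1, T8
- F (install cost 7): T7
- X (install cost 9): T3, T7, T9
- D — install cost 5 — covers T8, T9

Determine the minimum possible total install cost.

The greedy cost-per-new-target heuristic would pick D, X, and M for 20, but a cheaper cover exists.
Choose M and X: together they cover T1, T8, T3, T7, T9 — every target.
Total install cost: 6 + 9 = 15.
No cover costs less than 15.

15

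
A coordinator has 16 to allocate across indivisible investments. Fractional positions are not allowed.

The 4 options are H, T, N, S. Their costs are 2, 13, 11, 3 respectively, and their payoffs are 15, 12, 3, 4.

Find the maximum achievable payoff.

27

This is a 0-1 knapsack instance.
H + N + S: cost 2 + 11 + 3 = 16 ≤ 16, payoff 15 + 3 + 4 = 22.
H + T: cost 2 + 13 = 15 ≤ 16, payoff 15 + 12 = 27.
Best is H and T with total payoff 27.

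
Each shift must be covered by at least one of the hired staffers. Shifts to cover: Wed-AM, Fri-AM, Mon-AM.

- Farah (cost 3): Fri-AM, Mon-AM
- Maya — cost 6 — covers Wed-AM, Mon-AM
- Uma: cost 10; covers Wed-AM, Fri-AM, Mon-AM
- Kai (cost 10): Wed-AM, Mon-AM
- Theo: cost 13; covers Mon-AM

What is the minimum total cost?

Choose Farah and Maya: together they cover Wed-AM, Fri-AM, Mon-AM — every shift.
Total cost: 3 + 6 = 9.
No cover costs less than 9.

9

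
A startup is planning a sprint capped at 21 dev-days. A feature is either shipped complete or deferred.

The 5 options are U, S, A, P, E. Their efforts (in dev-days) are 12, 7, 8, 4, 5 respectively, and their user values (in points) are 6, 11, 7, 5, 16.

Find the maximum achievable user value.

Allowing fractional choices, the relaxed optimum would be about 36.4, but features are indivisible.
S + P + E: effort 7 + 4 + 5 = 16 ≤ 21, user value 11 + 5 + 16 = 32.
S + A + E: effort 7 + 8 + 5 = 20 ≤ 21, user value 11 + 7 + 16 = 34.
Best is S, A, and E with total user value 34.

34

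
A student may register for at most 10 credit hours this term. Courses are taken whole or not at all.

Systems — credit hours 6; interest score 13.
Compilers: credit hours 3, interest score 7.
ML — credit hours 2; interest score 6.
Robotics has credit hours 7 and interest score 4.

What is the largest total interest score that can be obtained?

Take Systems and Compilers: credit hours 6 + 3 = 9 ≤ 10, interest score 13 + 7 = 20.
No other feasible combination does better.

20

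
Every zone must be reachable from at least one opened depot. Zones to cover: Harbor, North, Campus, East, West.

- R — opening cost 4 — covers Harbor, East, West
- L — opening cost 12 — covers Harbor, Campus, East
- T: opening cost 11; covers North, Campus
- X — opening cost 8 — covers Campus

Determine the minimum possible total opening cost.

Choose R and T: together they cover Harbor, North, Campus, East, West — every zone.
Total opening cost: 4 + 11 = 15.

15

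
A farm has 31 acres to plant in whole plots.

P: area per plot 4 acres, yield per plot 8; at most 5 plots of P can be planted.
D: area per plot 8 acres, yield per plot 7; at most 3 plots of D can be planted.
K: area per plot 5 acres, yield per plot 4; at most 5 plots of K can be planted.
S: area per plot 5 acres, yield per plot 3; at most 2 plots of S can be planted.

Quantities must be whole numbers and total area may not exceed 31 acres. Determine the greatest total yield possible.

48

5×P and 2×K: area 30 ≤ 31, yield 5·8 + 2·4 = 48.
5×P, 1×K, and 1×S: area 30 ≤ 31, yield 5·8 + 1·4 + 1·3 = 47.
Best is 48.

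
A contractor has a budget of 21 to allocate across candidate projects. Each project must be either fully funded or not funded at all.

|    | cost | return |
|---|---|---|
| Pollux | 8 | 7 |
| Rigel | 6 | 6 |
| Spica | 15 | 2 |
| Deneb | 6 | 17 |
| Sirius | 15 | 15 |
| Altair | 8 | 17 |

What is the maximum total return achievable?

40

Rigel + Deneb + Altair: cost 6 + 6 + 8 = 20 ≤ 21, return 6 + 17 + 17 = 40.
Deneb + Altair: cost 6 + 8 = 14 ≤ 21, return 17 + 17 = 34.
Best is Rigel, Deneb, and Altair with total return 40.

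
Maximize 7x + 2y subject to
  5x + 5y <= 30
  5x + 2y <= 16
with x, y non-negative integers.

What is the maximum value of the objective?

21

(x,y)=(3,0) is feasible, giving 21.
(x,y)=(2,1) is feasible, giving 16.
(x,y)=(2,0) is feasible, giving 14.
The best lattice point is (3,0), giving 21.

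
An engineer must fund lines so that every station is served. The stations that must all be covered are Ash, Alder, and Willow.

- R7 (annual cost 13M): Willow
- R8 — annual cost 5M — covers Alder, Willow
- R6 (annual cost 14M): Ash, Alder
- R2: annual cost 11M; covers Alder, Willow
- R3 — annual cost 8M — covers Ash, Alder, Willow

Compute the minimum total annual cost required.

This is a weighted set-cover instance.
The greedy cost-per-new-station heuristic would pick R8 and R3 for 13, but a cheaper cover exists.
R3 alone covers Ash, Alder, Willow — every station.
Total annual cost: 8.
No cover costs less than 8.

8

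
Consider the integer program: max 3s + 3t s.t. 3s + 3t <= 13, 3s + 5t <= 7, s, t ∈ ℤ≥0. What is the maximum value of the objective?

6

(s,t)=(2,0): 3·2+3·0=6≤13, 3·2+5·0=6≤7, objective 6.
(s,t)=(1,0): 3·1+3·0=3≤13, 3·1+5·0=3≤7, objective 3.
The best lattice point is (2,0), giving 6.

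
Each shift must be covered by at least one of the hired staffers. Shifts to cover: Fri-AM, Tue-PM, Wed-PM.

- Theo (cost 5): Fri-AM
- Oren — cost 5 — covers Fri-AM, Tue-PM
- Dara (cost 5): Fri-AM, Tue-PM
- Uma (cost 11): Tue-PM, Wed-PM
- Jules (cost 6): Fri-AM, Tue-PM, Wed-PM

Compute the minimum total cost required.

Jules alone covers Fri-AM, Tue-PM, Wed-PM — every shift.
Total cost: 6.
No cover costs less than 6.

6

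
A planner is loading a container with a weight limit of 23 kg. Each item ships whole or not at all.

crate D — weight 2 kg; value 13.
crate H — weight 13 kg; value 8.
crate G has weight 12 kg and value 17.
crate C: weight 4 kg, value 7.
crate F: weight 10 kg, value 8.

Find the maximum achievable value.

crate D + crate G + crate C: weight 2 + 12 + 4 = 18 ≤ 23, value 13 + 17 + 7 = 37.
crate D + crate G: weight 2 + 12 = 14 ≤ 23, value 13 + 17 = 30.
Best is crate D, crate G, and crate C with total value 37.

37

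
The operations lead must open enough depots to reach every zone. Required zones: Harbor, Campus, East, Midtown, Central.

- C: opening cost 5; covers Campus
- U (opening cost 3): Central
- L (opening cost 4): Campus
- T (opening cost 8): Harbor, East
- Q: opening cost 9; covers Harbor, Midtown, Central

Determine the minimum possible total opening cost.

21

This is a weighted set-cover instance.
The greedy cost-per-new-zone heuristic would pick U, L, T, and Q for 24, but a cheaper cover exists.
Choose L, T, and Q: together they cover Harbor, Campus, East, Midtown, Central — every zone.
Total opening cost: 4 + 8 + 9 = 21.
No cover costs less than 21.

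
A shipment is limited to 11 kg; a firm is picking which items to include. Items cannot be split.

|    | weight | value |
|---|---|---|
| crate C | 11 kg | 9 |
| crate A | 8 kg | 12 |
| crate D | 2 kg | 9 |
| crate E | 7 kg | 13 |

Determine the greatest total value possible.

crate D + crate E: weight 2 + 7 = 9 ≤ 11, value 9 + 13 = 22.
crate A + crate D: weight 8 + 2 = 10 ≤ 11, value 12 + 9 = 21.
Best is crate D and crate E with total value 22.

22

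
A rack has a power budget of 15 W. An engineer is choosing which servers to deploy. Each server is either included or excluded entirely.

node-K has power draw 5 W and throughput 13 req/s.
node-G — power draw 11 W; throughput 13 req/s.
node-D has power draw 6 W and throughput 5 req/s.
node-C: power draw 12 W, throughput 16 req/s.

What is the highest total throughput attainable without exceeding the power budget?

18

Allowing fractional choices, the relaxed optimum would be about 26.3, but servers are indivisible.
node-K + node-D: power draw 5 + 6 = 11 ≤ 15, throughput 13 + 5 = 18.
node-C: power draw 12 ≤ 15, throughput 16.
node-K: power draw 5 ≤ 15, throughput 13.
Best is node-K and node-D with total throughput 18.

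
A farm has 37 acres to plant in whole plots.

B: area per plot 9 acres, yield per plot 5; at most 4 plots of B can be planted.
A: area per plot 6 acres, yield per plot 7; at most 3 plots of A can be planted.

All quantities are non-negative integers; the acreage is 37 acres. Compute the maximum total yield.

2×B and 3×A: area 36 ≤ 37, yield 2·5 + 3·7 = 31.
1×B and 3×A: area 27 ≤ 37, yield 1·5 + 3·7 = 26.
Best is 31.

31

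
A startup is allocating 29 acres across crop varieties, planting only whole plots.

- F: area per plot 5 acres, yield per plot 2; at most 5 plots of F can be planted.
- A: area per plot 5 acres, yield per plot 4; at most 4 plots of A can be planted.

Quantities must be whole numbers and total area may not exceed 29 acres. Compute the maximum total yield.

This is a bounded integer knapsack.
A has the best ratio (4/5); taking only A gives at most 4×4 = 16 (stopped by the supply cap of 4).
Mixing does better — 1×F and 4×A: area 25 ≤ 29, yield 1·2 + 4·4 = 18.

18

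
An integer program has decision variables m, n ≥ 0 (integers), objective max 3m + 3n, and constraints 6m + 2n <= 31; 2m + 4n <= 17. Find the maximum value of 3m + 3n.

Relaxing integrality, the LP optimum is 19.50 at (m,n) = (4.5, 2), which is not an integer point.
(m,n)=(4,2) is feasible, giving 18.
(m,n)=(3,2) is feasible, giving 15.
The best lattice point is (4,2), giving 18.

18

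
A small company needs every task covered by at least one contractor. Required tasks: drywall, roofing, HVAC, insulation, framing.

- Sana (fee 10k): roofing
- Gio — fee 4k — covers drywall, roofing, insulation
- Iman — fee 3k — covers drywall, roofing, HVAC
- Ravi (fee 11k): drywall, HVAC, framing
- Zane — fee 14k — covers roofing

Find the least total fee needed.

This is a weighted set-cover instance.
Choose Gio and Ravi: together they cover drywall, roofing, HVAC, insulation, framing — every task.
Total fee: 4 + 11 = 15.

15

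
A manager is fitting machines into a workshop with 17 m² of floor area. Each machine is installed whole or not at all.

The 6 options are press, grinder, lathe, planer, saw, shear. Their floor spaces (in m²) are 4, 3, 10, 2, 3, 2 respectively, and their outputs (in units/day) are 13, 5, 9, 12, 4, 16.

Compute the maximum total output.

50

Take press, grinder, planer, saw, and shear: floor space 4 + 3 + 2 + 3 + 2 = 14 ≤ 17, output 13 + 5 + 12 + 4 + 16 = 50.
No other feasible combination does better.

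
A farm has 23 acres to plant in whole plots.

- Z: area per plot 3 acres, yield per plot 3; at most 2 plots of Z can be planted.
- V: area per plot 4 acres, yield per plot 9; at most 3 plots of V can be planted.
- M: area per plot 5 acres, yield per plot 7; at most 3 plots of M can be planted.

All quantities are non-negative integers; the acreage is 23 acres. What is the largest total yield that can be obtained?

41

2×Z, 3×V, and 1×M: area 23 ≤ 23, yield 2·3 + 3·9 + 1·7 = 40.
3×V and 2×M: area 22 ≤ 23, yield 3·9 + 2·7 = 41.
Best is 41.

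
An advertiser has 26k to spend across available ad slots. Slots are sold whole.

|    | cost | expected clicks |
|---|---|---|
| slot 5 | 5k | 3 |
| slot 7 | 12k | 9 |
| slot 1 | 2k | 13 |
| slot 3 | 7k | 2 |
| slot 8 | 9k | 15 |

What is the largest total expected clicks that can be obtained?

37

This is a 0-1 knapsack instance.
Allowing fractional choices, the relaxed optimum would be about 38.8, but ad slots are indivisible.
slot 5 + slot 1 + slot 3 + slot 8: cost 5 + 2 + 7 + 9 = 23 ≤ 26, expected clicks 3 + 13 + 2 + 15 = 33.
slot 7 + slot 1 + slot 8: cost 12 + 2 + 9 = 23 ≤ 26, expected clicks 9 + 13 + 15 = 37.
Best is slot 7, slot 1, and slot 8 with total expected clicks 37.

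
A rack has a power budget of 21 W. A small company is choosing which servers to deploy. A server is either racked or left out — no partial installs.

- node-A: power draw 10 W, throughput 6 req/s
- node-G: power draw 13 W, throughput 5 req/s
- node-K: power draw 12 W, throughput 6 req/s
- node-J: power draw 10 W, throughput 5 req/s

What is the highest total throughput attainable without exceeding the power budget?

11

Take node-A and node-J: power draw 10 + 10 = 20 ≤ 21, throughput 6 + 5 = 11.
No other feasible combination does better.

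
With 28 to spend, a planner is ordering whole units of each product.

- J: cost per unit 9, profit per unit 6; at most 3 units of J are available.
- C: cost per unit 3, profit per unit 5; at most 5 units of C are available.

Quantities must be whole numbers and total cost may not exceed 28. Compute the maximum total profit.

C has the best ratio (5/3); taking only C gives at most 5×5 = 25 (stopped by the supply cap of 5).
Mixing does better — 1×J and 5×C: cost 24 ≤ 28, profit 1·6 + 5·5 = 31.

31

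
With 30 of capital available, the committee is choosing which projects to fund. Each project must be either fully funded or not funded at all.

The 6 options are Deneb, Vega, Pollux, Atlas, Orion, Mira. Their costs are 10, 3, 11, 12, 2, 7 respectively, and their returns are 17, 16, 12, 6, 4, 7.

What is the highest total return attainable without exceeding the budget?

Treat it as a binary knapsack problem.
Allowing fractional choices, the relaxed optimum would be about 53.0, but projects are indivisible.
Deneb + Vega + Pollux + Orion: cost 10 + 3 + 11 + 2 = 26 ≤ 30, return 17 + 16 + 12 + 4 = 49.
Deneb + Vega + Orion + Mira: cost 10 + 3 + 2 + 7 = 22 ≤ 30, return 17 + 16 + 4 + 7 = 44.
Deneb + Vega + Pollux: cost 10 + 3 + 11 = 24 ≤ 30, return 17 + 16 + 12 = 45.
Best is Deneb, Vega, Pollux, and Orion with total return 49.

49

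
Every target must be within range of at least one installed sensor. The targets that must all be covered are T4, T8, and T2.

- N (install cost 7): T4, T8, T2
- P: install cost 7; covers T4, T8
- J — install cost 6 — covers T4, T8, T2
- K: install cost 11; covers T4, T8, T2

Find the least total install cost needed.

J alone covers T4, T8, T2 — every target.
Total install cost: 6.
No cover costs less than 6.

6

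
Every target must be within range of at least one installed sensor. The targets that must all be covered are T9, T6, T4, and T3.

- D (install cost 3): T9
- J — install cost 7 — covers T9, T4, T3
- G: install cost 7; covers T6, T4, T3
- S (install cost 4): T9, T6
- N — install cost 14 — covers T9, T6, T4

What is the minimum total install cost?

10

This is a weighted set-cover instance.
The greedy cost-per-new-target heuristic would pick S and J for 11, but a cheaper cover exists.
Choose D and G: together they cover T9, T6, T4, T3 — every target.
Total install cost: 3 + 7 = 10.
No cover costs less than 10.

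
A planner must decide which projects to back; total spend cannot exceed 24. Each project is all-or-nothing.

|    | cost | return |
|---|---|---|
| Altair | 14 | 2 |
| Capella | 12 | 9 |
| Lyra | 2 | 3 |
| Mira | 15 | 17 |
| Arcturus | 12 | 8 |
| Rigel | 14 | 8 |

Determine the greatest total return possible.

20

Allowing fractional choices, the relaxed optimum would be about 25.2, but projects are indivisible.
Mira: cost 15 ≤ 24, return 17.
Lyra + Mira: cost 2 + 15 = 17 ≤ 24, return 3 + 17 = 20.
Capella + Arcturus: cost 12 + 12 = 24 ≤ 24, return 9 + 8 = 17.
Best is Lyra and Mira with total return 20.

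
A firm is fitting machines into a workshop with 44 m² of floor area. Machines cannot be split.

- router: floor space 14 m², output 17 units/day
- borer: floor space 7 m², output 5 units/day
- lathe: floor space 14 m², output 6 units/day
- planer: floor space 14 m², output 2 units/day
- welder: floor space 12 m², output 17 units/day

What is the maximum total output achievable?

Treat it as a binary knapsack problem.
router + lathe + welder: floor space 14 + 14 + 12 = 40 ≤ 44, output 17 + 6 + 17 = 40.
router + borer + welder: floor space 14 + 7 + 12 = 33 ≤ 44, output 17 + 5 + 17 = 39.
Best is router, lathe, and welder with total output 40.

40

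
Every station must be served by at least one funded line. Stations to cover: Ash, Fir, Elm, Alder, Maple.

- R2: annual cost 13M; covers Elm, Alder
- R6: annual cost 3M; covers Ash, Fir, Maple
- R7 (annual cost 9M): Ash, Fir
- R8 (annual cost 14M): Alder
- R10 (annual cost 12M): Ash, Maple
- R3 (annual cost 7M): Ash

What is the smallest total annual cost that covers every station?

Choose R2 and R6: together they cover Ash, Fir, Elm, Alder, Maple — every station.
Total annual cost: 13 + 3 = 16.
No cover costs less than 16.

16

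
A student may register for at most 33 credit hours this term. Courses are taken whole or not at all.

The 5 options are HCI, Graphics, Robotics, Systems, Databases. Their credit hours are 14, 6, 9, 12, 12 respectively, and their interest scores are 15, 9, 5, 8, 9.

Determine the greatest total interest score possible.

HCI + Graphics + Databases: credit hours 14 + 6 + 12 = 32 ≤ 33, interest score 15 + 9 + 9 = 33.
HCI + Graphics + Systems: credit hours 14 + 6 + 12 = 32 ≤ 33, interest score 15 + 9 + 8 = 32.
Best is HCI, Graphics, and Databases with total interest score 33.

33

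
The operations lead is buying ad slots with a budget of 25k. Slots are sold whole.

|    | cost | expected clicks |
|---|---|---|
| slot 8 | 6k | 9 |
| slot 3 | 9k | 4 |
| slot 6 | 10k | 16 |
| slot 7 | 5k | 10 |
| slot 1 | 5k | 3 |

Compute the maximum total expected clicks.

35

Take slot 8, slot 6, and slot 7: cost 6 + 10 + 5 = 21 ≤ 25, expected clicks 9 + 16 + 10 = 35.
No other feasible combination does better.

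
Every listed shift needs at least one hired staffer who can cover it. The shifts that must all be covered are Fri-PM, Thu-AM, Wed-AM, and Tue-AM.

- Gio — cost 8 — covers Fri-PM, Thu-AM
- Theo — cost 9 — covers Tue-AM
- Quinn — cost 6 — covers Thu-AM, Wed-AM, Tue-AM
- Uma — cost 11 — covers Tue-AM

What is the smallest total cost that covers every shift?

Choose Gio and Quinn: together they cover Fri-PM, Thu-AM, Wed-AM, Tue-AM — every shift.
Total cost: 8 + 6 = 14.
No cover costs less than 14.

14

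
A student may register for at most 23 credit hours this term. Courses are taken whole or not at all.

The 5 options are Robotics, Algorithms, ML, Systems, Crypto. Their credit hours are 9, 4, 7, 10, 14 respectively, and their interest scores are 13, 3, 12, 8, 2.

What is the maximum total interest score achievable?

Allowing fractional choices, the relaxed optimum would be about 30.6, but courses are indivisible.
Robotics + ML: credit hours 9 + 7 = 16 ≤ 23, interest score 13 + 12 = 25.
Robotics + Algorithms + Systems: credit hours 9 + 4 + 10 = 23 ≤ 23, interest score 13 + 3 + 8 = 24.
Robotics + Algorithms + ML: credit hours 9 + 4 + 7 = 20 ≤ 23, interest score 13 + 3 + 12 = 28.
Best is Robotics, Algorithms, and ML with total interest score 28.

28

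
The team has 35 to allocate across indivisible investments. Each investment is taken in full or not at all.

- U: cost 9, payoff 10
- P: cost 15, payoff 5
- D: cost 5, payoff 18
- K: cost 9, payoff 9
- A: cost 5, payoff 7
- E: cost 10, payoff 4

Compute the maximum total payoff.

44

U + D + K + A: cost 9 + 5 + 9 + 5 = 28 ≤ 35, payoff 10 + 18 + 9 + 7 = 44.
U + D + K + E: cost 9 + 5 + 9 + 10 = 33 ≤ 35, payoff 10 + 18 + 9 + 4 = 41.
Best is U, D, K, and A with total payoff 44.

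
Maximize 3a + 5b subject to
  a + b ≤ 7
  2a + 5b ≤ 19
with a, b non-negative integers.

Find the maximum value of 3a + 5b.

Relaxing integrality, the LP optimum is 24.33 at (a,b) = (5.33, 1.67), which is not an integer point.
(a,b)=(6,1): 1·6+1·1=7≤7, 2·6+5·1=17≤19, objective 23.
(a,b)=(4,2): 1·4+1·2=6≤7, 2·4+5·2=18≤19, objective 22.
(a,b)=(7,0): 1·7+1·0=7≤7, 2·7+5·0=14≤19, objective 21.
No feasible integer point exceeds 23.

23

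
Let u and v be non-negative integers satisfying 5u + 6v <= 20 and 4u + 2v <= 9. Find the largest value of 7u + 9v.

27

Relaxing integrality, the LP optimum is 30.00 at (u,v) = (0, 3.33), which is not an integer point.
(u,v)=(0,3): 5·0+6·3=18≤20, 4·0+2·3=6≤9, objective 27.
(u,v)=(1,2): 5·1+6·2=17≤20, 4·1+2·2=8≤9, objective 25.
(u,v)=(0,2): 5·0+6·2=12≤20, 4·0+2·2=4≤9, objective 18.
The best lattice point is (0,3), giving 27.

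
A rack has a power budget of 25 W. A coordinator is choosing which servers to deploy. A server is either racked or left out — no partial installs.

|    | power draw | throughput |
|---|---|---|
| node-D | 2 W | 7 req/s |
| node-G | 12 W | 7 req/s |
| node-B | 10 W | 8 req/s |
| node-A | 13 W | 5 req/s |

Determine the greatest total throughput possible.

Take node-D, node-G, and node-B: power draw 2 + 12 + 10 = 24 ≤ 25, throughput 7 + 7 + 8 = 22.
No other feasible combination does better.

22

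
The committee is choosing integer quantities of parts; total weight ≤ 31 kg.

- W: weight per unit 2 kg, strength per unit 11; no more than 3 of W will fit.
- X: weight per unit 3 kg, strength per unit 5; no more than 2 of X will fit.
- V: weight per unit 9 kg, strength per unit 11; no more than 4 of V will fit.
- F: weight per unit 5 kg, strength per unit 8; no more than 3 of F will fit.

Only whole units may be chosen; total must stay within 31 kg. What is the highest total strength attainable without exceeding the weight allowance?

3×W, 1×V, and 3×F: weight 30 ≤ 31, strength 3·11 + 1·11 + 3·8 = 68.
3×W, 2×X, 1×V, and 2×F: weight 31 ≤ 31, strength 3·11 + 2·5 + 1·11 + 2·8 = 70.
Best is 70.

70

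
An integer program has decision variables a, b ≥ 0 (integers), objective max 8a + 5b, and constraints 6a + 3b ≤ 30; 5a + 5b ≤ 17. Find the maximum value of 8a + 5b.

24

(a,b)=(3,0): 6·3+3·0=18≤30, 5·3+5·0=15≤17, objective 24.
(a,b)=(2,1): 6·2+3·1=15≤30, 5·2+5·1=15≤17, objective 21.
(a,b)=(2,0): 6·2+3·0=12≤30, 5·2+5·0=10≤17, objective 16.
No feasible integer point exceeds 24.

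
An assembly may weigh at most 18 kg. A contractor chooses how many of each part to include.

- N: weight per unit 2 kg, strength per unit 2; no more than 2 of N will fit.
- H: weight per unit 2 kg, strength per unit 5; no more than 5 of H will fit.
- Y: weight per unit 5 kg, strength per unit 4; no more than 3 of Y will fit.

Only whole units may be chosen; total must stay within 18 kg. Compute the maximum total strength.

31

This is a bounded integer knapsack.
5×H and 1×Y: weight 15 ≤ 18, strength 5·5 + 1·4 = 29.
1×N, 5×H, and 1×Y: weight 17 ≤ 18, strength 1·2 + 5·5 + 1·4 = 31.
Best is 31.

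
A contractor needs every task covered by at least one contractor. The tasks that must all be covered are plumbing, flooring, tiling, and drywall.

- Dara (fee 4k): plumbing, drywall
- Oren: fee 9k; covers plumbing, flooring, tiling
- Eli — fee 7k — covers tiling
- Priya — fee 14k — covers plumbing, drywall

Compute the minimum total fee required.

Choose Dara and Oren: together they cover plumbing, flooring, tiling, drywall — every task.
Total fee: 4 + 9 = 13.
No cover costs less than 13.

13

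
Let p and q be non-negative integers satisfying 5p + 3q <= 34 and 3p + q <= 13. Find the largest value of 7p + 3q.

(p,q)=(2,7): 5·2+3·7=31≤34, 3·2+1·7=13≤13, objective 35.
(p,q)=(1,9): 5·1+3·9=32≤34, 3·1+1·9=12≤13, objective 34.
(p,q)=(2,6): 5·2+3·6=28≤34, 3·2+1·6=12≤13, objective 32.
No feasible integer point exceeds 35.

35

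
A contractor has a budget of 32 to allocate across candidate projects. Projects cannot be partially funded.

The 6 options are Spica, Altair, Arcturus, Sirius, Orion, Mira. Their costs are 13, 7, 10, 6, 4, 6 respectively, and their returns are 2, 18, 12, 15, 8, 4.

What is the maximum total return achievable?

53

Treat it as a binary knapsack problem.
Altair + Arcturus + Sirius + Mira: cost 7 + 10 + 6 + 6 = 29 ≤ 32, return 18 + 12 + 15 + 4 = 49.
Altair + Arcturus + Sirius + Orion: cost 7 + 10 + 6 + 4 = 27 ≤ 32, return 18 + 12 + 15 + 8 = 53.
Best is Altair, Arcturus, Sirius, and Orion with total return 53.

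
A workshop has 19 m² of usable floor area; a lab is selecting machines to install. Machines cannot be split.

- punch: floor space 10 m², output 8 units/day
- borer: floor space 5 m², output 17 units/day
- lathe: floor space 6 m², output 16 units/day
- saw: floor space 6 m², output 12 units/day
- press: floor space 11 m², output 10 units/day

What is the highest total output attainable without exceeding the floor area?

45

Take borer, lathe, and saw: floor space 5 + 6 + 6 = 17 ≤ 19, output 17 + 16 + 12 = 45.
No other feasible combination does better.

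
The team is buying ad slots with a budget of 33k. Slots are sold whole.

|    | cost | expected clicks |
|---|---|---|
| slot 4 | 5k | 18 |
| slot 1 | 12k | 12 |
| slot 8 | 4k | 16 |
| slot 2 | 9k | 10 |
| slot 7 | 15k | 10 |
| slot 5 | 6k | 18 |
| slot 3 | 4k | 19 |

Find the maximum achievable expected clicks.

83

slot 4 + slot 8 + slot 2 + slot 5 + slot 3: cost 5 + 4 + 9 + 6 + 4 = 28 ≤ 33, expected clicks 18 + 16 + 10 + 18 + 19 = 81.
slot 4 + slot 1 + slot 8 + slot 5 + slot 3: cost 5 + 12 + 4 + 6 + 4 = 31 ≤ 33, expected clicks 18 + 12 + 16 + 18 + 19 = 83.
Best is slot 4, slot 1, slot 8, slot 5, and slot 3 with total expected clicks 83.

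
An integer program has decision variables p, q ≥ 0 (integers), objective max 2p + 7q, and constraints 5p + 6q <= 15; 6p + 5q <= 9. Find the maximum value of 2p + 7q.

The continuous relaxation peaks at (0, 1.8) with value 12.60; rounding to a feasible lattice point costs some objective.
(p,q)=(0,1) is feasible, giving 7.
(p,q)=(1,0) is feasible, giving 2.
(p,q)=(0,0) is feasible, giving 0.
No feasible integer point exceeds 7.

7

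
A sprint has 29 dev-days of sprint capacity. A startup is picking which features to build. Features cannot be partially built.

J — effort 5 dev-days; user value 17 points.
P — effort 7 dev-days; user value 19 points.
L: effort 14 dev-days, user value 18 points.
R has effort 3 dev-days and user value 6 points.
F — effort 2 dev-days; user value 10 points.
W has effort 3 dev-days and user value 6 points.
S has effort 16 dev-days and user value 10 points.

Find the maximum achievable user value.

64

J + P + L + R: effort 5 + 7 + 14 + 3 = 29 ≤ 29, user value 17 + 19 + 18 + 6 = 60.
J + P + L + W: effort 5 + 7 + 14 + 3 = 29 ≤ 29, user value 17 + 19 + 18 + 6 = 60.
J + P + L + F: effort 5 + 7 + 14 + 2 = 28 ≤ 29, user value 17 + 19 + 18 + 10 = 64.
Best is J, P, L, and F with total user value 64.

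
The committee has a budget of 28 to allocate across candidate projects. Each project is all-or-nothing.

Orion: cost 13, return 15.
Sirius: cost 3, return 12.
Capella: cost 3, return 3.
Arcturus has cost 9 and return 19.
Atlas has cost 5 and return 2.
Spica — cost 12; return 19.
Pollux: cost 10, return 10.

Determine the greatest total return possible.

53

Sirius + Capella + Arcturus + Spica: cost 3 + 3 + 9 + 12 = 27 ≤ 28, return 12 + 3 + 19 + 19 = 53.
Sirius + Arcturus + Spica: cost 3 + 9 + 12 = 24 ≤ 28, return 12 + 19 + 19 = 50.
Orion + Sirius + Capella + Arcturus: cost 13 + 3 + 3 + 9 = 28 ≤ 28, return 15 + 12 + 3 + 19 = 49.
Best is Sirius, Capella, Arcturus, and Spica with total return 53.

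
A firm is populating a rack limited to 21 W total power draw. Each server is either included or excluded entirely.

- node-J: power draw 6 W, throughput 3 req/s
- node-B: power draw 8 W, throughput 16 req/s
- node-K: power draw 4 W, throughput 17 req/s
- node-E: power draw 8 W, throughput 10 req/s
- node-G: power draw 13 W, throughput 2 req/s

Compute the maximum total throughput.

43

Allowing fractional choices, the relaxed optimum would be about 43.5, but servers are indivisible.
node-J + node-B + node-K: power draw 6 + 8 + 4 = 18 ≤ 21, throughput 3 + 16 + 17 = 36.
node-B + node-K + node-E: power draw 8 + 4 + 8 = 20 ≤ 21, throughput 16 + 17 + 10 = 43.
Best is node-B, node-K, and node-E with total throughput 43.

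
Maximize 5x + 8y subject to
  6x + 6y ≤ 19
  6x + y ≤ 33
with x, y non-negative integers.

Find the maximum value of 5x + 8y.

(x,y)=(0,3): 6·0+6·3=18≤19, 6·0+1·3=3≤33, objective 24.
(x,y)=(1,2): 6·1+6·2=18≤19, 6·1+1·2=8≤33, objective 21.
(x,y)=(0,2): 6·0+6·2=12≤19, 6·0+1·2=2≤33, objective 16.
No feasible integer point exceeds 24.

24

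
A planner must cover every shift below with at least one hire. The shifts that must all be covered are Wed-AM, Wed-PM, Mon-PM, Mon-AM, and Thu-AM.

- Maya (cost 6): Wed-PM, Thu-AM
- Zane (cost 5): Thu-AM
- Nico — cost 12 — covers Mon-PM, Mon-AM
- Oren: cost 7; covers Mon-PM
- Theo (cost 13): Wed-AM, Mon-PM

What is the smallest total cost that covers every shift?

31

Choose Maya, Nico, and Theo: together they cover Wed-AM, Wed-PM, Mon-PM, Mon-AM, Thu-AM — every shift.
Total cost: 6 + 12 + 13 = 31.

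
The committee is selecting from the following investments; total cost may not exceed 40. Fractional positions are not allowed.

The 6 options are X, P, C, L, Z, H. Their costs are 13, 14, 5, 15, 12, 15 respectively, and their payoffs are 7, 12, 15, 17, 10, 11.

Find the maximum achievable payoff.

Allowing fractional choices, the relaxed optimum would be about 49.0, but investments are indivisible.
C + L + Z: cost 5 + 15 + 12 = 32 ≤ 40, payoff 15 + 17 + 10 = 42.
C + L + H: cost 5 + 15 + 15 = 35 ≤ 40, payoff 15 + 17 + 11 = 43.
P + C + L: cost 14 + 5 + 15 = 34 ≤ 40, payoff 12 + 15 + 17 = 44.
Best is P, C, and L with total payoff 44.

44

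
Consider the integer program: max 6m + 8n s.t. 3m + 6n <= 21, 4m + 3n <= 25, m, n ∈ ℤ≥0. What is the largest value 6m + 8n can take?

38

(m,n)=(5,1): 3·5+6·1=21≤21, 4·5+3·1=23≤25, objective 38.
(m,n)=(6,0): 3·6+6·0=18≤21, 4·6+3·0=24≤25, objective 36.
(m,n)=(4,1): 3·4+6·1=18≤21, 4·4+3·1=19≤25, objective 32.
No feasible integer point exceeds 38.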